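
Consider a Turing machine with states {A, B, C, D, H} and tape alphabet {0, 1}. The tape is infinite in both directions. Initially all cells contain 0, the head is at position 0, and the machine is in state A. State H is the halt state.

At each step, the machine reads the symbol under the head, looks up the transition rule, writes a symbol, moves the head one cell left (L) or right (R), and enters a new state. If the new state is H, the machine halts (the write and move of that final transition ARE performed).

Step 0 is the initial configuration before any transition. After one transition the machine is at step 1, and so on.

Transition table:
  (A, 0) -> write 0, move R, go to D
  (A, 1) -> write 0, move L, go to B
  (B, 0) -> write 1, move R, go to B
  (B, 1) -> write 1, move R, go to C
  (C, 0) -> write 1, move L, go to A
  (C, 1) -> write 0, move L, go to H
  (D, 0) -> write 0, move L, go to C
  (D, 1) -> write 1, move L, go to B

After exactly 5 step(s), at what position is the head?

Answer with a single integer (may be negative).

Answer: -1

Derivation:
Step 1: in state A at pos 0, read 0 -> (A,0)->write 0,move R,goto D. Now: state=D, head=1, tape[-1..2]=0000 (head:   ^)
Step 2: in state D at pos 1, read 0 -> (D,0)->write 0,move L,goto C. Now: state=C, head=0, tape[-1..2]=0000 (head:  ^)
Step 3: in state C at pos 0, read 0 -> (C,0)->write 1,move L,goto A. Now: state=A, head=-1, tape[-2..2]=00100 (head:  ^)
Step 4: in state A at pos -1, read 0 -> (A,0)->write 0,move R,goto D. Now: state=D, head=0, tape[-2..2]=00100 (head:   ^)
Step 5: in state D at pos 0, read 1 -> (D,1)->write 1,move L,goto B. Now: state=B, head=-1, tape[-2..2]=00100 (head:  ^)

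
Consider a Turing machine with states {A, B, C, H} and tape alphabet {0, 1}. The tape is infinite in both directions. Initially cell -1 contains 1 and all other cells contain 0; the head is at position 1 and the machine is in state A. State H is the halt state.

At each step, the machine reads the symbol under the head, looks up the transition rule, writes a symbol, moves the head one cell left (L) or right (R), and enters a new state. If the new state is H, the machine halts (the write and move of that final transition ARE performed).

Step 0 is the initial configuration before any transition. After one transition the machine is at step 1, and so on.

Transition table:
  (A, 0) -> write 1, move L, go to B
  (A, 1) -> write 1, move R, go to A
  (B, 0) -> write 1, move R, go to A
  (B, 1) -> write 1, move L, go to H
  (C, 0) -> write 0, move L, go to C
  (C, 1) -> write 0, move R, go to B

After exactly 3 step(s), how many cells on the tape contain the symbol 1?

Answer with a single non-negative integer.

Step 1: in state A at pos 1, read 0 -> (A,0)->write 1,move L,goto B. Now: state=B, head=0, tape[-2..2]=01010 (head:   ^)
Step 2: in state B at pos 0, read 0 -> (B,0)->write 1,move R,goto A. Now: state=A, head=1, tape[-2..2]=01110 (head:    ^)
Step 3: in state A at pos 1, read 1 -> (A,1)->write 1,move R,goto A. Now: state=A, head=2, tape[-2..3]=011100 (head:     ^)
Cells containing 1 after step 3: {-1, 0, 1} -> 3 cell(s)

Answer: 3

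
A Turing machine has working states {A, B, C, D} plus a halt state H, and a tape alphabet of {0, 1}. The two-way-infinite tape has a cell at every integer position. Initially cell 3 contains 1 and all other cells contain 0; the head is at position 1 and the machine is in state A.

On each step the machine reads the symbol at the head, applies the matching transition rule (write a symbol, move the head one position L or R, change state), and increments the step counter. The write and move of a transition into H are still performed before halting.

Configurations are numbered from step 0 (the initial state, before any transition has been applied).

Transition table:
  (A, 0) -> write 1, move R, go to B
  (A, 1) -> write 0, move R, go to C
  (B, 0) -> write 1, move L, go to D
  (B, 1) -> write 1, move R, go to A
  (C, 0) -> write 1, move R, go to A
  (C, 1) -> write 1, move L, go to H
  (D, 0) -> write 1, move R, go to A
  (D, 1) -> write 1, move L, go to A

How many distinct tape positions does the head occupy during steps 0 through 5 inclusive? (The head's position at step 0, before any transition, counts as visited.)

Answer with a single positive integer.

Step 1: in state A at pos 1, read 0 -> (A,0)->write 1,move R,goto B. Now: state=B, head=2, tape[0..4]=01010 (head:   ^)
Step 2: in state B at pos 2, read 0 -> (B,0)->write 1,move L,goto D. Now: state=D, head=1, tape[0..4]=01110 (head:  ^)
Step 3: in state D at pos 1, read 1 -> (D,1)->write 1,move L,goto A. Now: state=A, head=0, tape[-1..4]=001110 (head:  ^)
Step 4: in state A at pos 0, read 0 -> (A,0)->write 1,move R,goto B. Now: state=B, head=1, tape[-1..4]=011110 (head:   ^)
Step 5: in state B at pos 1, read 1 -> (B,1)->write 1,move R,goto A. Now: state=A, head=2, tape[-1..4]=011110 (head:    ^)
Head positions at steps 0..5: starting at 1, distinct positions visited = {0, 1, 2} -> 3 position(s)

Answer: 3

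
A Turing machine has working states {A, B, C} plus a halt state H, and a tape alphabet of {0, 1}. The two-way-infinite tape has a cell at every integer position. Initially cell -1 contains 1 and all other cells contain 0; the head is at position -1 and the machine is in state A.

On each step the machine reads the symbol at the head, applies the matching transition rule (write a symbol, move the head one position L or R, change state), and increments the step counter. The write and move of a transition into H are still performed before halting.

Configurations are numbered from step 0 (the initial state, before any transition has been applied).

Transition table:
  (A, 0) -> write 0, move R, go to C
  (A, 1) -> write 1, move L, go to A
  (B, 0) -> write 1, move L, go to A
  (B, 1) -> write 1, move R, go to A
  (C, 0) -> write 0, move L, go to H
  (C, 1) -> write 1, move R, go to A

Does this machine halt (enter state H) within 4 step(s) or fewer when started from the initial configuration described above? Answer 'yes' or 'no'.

Step 1: in state A at pos -1, read 1 -> (A,1)->write 1,move L,goto A. Now: state=A, head=-2, tape[-3..0]=0010 (head:  ^)
Step 2: in state A at pos -2, read 0 -> (A,0)->write 0,move R,goto C. Now: state=C, head=-1, tape[-3..0]=0010 (head:   ^)
Step 3: in state C at pos -1, read 1 -> (C,1)->write 1,move R,goto A. Now: state=A, head=0, tape[-3..1]=00100 (head:    ^)
Step 4: in state A at pos 0, read 0 -> (A,0)->write 0,move R,goto C. Now: state=C, head=1, tape[-3..2]=001000 (head:     ^)
After 4 step(s): state = C (not H) -> not halted within 4 -> no

Answer: no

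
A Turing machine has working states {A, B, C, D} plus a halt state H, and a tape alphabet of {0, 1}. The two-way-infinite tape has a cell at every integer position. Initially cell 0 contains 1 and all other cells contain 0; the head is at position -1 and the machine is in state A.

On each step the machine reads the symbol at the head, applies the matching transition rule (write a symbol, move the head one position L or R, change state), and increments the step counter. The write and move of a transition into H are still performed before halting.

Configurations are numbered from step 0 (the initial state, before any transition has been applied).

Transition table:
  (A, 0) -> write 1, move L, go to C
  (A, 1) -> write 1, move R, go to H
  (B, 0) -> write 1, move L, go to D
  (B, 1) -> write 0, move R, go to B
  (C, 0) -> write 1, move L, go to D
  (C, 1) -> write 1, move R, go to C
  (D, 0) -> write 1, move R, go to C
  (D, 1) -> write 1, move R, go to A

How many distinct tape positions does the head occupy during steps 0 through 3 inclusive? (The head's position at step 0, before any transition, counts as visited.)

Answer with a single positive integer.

Step 1: in state A at pos -1, read 0 -> (A,0)->write 1,move L,goto C. Now: state=C, head=-2, tape[-3..1]=00110 (head:  ^)
Step 2: in state C at pos -2, read 0 -> (C,0)->write 1,move L,goto D. Now: state=D, head=-3, tape[-4..1]=001110 (head:  ^)
Step 3: in state D at pos -3, read 0 -> (D,0)->write 1,move R,goto C. Now: state=C, head=-2, tape[-4..1]=011110 (head:   ^)
Head positions at steps 0..3: starting at -1, distinct positions visited = {-3, -2, -1} -> 3 position(s)

Answer: 3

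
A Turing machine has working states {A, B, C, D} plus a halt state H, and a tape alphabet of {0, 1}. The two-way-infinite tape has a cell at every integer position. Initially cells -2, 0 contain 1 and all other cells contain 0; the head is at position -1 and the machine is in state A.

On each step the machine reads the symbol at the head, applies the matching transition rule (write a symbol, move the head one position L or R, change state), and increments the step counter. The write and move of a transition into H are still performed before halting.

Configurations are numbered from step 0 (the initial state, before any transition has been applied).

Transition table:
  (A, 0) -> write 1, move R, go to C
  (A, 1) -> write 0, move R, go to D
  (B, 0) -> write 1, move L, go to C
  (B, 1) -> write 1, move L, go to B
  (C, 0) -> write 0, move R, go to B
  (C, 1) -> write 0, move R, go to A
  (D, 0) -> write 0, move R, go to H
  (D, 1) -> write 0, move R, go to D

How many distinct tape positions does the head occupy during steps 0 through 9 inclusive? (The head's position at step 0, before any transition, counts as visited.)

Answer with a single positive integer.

Answer: 5

Derivation:
Step 1: in state A at pos -1, read 0 -> (A,0)->write 1,move R,goto C. Now: state=C, head=0, tape[-3..1]=01110 (head:    ^)
Step 2: in state C at pos 0, read 1 -> (C,1)->write 0,move R,goto A. Now: state=A, head=1, tape[-3..2]=011000 (head:     ^)
Step 3: in state A at pos 1, read 0 -> (A,0)->write 1,move R,goto C. Now: state=C, head=2, tape[-3..3]=0110100 (head:      ^)
Step 4: in state C at pos 2, read 0 -> (C,0)->write 0,move R,goto B. Now: state=B, head=3, tape[-3..4]=01101000 (head:       ^)
Step 5: in state B at pos 3, read 0 -> (B,0)->write 1,move L,goto C. Now: state=C, head=2, tape[-3..4]=01101010 (head:      ^)
Step 6: in state C at pos 2, read 0 -> (C,0)->write 0,move R,goto B. Now: state=B, head=3, tape[-3..4]=01101010 (head:       ^)
Step 7: in state B at pos 3, read 1 -> (B,1)->write 1,move L,goto B. Now: state=B, head=2, tape[-3..4]=01101010 (head:      ^)
Step 8: in state B at pos 2, read 0 -> (B,0)->write 1,move L,goto C. Now: state=C, head=1, tape[-3..4]=01101110 (head:     ^)
Step 9: in state C at pos 1, read 1 -> (C,1)->write 0,move R,goto A. Now: state=A, head=2, tape[-3..4]=01100110 (head:      ^)
Head positions at steps 0..9: starting at -1, distinct positions visited = {-1, 0, 1, 2, 3} -> 5 position(s)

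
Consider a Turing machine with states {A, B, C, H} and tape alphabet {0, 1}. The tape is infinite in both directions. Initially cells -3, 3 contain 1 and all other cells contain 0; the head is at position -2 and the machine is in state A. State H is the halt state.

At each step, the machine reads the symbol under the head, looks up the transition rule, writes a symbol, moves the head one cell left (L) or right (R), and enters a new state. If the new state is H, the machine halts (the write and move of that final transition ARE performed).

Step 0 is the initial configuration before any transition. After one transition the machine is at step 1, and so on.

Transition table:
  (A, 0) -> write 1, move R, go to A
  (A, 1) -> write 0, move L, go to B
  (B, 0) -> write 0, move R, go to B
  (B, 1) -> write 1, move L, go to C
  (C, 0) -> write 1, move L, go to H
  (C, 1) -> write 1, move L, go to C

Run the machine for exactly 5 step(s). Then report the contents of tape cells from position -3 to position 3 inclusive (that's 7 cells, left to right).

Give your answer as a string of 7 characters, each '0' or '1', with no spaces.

Answer: 1111111

Derivation:
Step 1: in state A at pos -2, read 0 -> (A,0)->write 1,move R,goto A. Now: state=A, head=-1, tape[-4..4]=011000010 (head:    ^)
Step 2: in state A at pos -1, read 0 -> (A,0)->write 1,move R,goto A. Now: state=A, head=0, tape[-4..4]=011100010 (head:     ^)
Step 3: in state A at pos 0, read 0 -> (A,0)->write 1,move R,goto A. Now: state=A, head=1, tape[-4..4]=011110010 (head:      ^)
Step 4: in state A at pos 1, read 0 -> (A,0)->write 1,move R,goto A. Now: state=A, head=2, tape[-4..4]=011111010 (head:       ^)
Step 5: in state A at pos 2, read 0 -> (A,0)->write 1,move R,goto A. Now: state=A, head=3, tape[-4..4]=011111110 (head:        ^)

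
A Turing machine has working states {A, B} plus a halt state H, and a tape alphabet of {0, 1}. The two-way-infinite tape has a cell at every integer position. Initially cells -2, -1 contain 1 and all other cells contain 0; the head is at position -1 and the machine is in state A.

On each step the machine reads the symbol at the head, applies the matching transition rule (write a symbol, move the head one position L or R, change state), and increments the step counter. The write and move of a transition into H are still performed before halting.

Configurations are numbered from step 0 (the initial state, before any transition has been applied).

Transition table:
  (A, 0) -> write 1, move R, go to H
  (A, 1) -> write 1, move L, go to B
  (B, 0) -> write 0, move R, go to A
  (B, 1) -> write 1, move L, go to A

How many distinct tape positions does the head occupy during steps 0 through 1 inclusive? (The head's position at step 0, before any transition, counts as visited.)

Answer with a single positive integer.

Step 1: in state A at pos -1, read 1 -> (A,1)->write 1,move L,goto B. Now: state=B, head=-2, tape[-3..0]=0110 (head:  ^)
Head positions at steps 0..1: starting at -1, distinct positions visited = {-2, -1} -> 2 position(s)

Answer: 2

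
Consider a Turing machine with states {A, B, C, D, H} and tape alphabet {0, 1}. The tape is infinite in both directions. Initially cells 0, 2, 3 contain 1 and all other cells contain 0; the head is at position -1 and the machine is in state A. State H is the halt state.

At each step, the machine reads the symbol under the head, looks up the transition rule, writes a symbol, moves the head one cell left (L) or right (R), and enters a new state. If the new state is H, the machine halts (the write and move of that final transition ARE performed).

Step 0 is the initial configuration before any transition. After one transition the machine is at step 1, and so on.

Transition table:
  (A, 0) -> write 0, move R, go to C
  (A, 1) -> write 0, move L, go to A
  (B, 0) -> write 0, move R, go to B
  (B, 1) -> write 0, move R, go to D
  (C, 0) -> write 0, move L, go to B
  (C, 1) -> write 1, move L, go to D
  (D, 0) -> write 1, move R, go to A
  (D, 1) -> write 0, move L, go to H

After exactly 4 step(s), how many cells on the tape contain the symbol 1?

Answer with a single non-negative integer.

Step 1: in state A at pos -1, read 0 -> (A,0)->write 0,move R,goto C. Now: state=C, head=0, tape[-2..4]=0010110 (head:   ^)
Step 2: in state C at pos 0, read 1 -> (C,1)->write 1,move L,goto D. Now: state=D, head=-1, tape[-2..4]=0010110 (head:  ^)
Step 3: in state D at pos -1, read 0 -> (D,0)->write 1,move R,goto A. Now: state=A, head=0, tape[-2..4]=0110110 (head:   ^)
Step 4: in state A at pos 0, read 1 -> (A,1)->write 0,move L,goto A. Now: state=A, head=-1, tape[-2..4]=0100110 (head:  ^)
Cells containing 1 after step 4: {-1, 2, 3} -> 3 cell(s)

Answer: 3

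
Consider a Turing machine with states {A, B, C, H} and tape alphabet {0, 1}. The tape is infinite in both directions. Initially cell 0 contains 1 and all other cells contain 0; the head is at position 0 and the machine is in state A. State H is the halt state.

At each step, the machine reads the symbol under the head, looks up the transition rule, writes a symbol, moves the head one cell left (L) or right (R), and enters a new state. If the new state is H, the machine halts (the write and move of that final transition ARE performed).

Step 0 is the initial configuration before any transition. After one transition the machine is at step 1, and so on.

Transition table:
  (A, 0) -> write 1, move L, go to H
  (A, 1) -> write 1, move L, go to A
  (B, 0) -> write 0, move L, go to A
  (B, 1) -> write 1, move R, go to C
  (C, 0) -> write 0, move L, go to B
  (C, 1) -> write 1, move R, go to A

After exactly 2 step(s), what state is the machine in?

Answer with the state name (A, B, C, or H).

Step 1: in state A at pos 0, read 1 -> (A,1)->write 1,move L,goto A. Now: state=A, head=-1, tape[-2..1]=0010 (head:  ^)
Step 2: in state A at pos -1, read 0 -> (A,0)->write 1,move L,goto H. Now: state=H, head=-2, tape[-3..1]=00110 (head:  ^)

Answer: H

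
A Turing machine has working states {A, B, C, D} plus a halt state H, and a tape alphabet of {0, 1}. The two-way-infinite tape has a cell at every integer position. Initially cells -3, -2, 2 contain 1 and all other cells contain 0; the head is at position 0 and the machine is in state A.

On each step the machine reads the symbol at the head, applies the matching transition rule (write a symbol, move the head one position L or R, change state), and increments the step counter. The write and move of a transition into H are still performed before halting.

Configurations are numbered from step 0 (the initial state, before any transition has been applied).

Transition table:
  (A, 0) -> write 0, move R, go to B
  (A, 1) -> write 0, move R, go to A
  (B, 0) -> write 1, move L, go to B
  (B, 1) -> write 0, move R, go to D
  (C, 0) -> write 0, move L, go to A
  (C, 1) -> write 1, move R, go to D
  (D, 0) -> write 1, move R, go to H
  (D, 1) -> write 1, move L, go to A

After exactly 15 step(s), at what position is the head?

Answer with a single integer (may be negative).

Answer: 1

Derivation:
Step 1: in state A at pos 0, read 0 -> (A,0)->write 0,move R,goto B. Now: state=B, head=1, tape[-4..3]=01100010 (head:      ^)
Step 2: in state B at pos 1, read 0 -> (B,0)->write 1,move L,goto B. Now: state=B, head=0, tape[-4..3]=01100110 (head:     ^)
Step 3: in state B at pos 0, read 0 -> (B,0)->write 1,move L,goto B. Now: state=B, head=-1, tape[-4..3]=01101110 (head:    ^)
Step 4: in state B at pos -1, read 0 -> (B,0)->write 1,move L,goto B. Now: state=B, head=-2, tape[-4..3]=01111110 (head:   ^)
Step 5: in state B at pos -2, read 1 -> (B,1)->write 0,move R,goto D. Now: state=D, head=-1, tape[-4..3]=01011110 (head:    ^)
Step 6: in state D at pos -1, read 1 -> (D,1)->write 1,move L,goto A. Now: state=A, head=-2, tape[-4..3]=01011110 (head:   ^)
Step 7: in state A at pos -2, read 0 -> (A,0)->write 0,move R,goto B. Now: state=B, head=-1, tape[-4..3]=01011110 (head:    ^)
Step 8: in state B at pos -1, read 1 -> (B,1)->write 0,move R,goto D. Now: state=D, head=0, tape[-4..3]=01001110 (head:     ^)
Step 9: in state D at pos 0, read 1 -> (D,1)->write 1,move L,goto A. Now: state=A, head=-1, tape[-4..3]=01001110 (head:    ^)
Step 10: in state A at pos -1, read 0 -> (A,0)->write 0,move R,goto B. Now: state=B, head=0, tape[-4..3]=01001110 (head:     ^)
Step 11: in state B at pos 0, read 1 -> (B,1)->write 0,move R,goto D. Now: state=D, head=1, tape[-4..3]=01000110 (head:      ^)
Step 12: in state D at pos 1, read 1 -> (D,1)->write 1,move L,goto A. Now: state=A, head=0, tape[-4..3]=01000110 (head:     ^)
Step 13: in state A at pos 0, read 0 -> (A,0)->write 0,move R,goto B. Now: state=B, head=1, tape[-4..3]=01000110 (head:      ^)
Step 14: in state B at pos 1, read 1 -> (B,1)->write 0,move R,goto D. Now: state=D, head=2, tape[-4..3]=01000010 (head:       ^)
Step 15: in state D at pos 2, read 1 -> (D,1)->write 1,move L,goto A. Now: state=A, head=1, tape[-4..3]=01000010 (head:      ^)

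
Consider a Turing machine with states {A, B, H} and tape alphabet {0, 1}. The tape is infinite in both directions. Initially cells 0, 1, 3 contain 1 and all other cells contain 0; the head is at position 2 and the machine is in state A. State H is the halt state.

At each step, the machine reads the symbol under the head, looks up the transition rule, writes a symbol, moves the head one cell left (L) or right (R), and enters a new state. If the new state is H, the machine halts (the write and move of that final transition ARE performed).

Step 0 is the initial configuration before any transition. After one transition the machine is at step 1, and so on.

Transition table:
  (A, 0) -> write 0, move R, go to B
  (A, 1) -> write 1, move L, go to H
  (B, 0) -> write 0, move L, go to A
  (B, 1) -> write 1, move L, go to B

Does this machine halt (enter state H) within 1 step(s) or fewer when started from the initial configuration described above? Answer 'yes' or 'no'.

Step 1: in state A at pos 2, read 0 -> (A,0)->write 0,move R,goto B. Now: state=B, head=3, tape[-1..4]=011010 (head:     ^)
After 1 step(s): state = B (not H) -> not halted within 1 -> no

Answer: no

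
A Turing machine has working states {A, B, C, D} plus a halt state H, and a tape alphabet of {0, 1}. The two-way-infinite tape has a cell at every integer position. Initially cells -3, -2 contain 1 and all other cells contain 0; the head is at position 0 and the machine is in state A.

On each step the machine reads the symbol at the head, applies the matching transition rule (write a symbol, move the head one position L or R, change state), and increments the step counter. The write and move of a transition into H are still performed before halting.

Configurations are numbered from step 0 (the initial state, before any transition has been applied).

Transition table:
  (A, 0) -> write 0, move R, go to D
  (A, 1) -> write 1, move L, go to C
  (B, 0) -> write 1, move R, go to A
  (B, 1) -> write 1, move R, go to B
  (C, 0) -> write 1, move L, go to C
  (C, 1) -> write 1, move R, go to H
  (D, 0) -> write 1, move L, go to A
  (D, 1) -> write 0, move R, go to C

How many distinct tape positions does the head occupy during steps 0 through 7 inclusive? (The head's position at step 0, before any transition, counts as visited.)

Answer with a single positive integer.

Step 1: in state A at pos 0, read 0 -> (A,0)->write 0,move R,goto D. Now: state=D, head=1, tape[-4..2]=0110000 (head:      ^)
Step 2: in state D at pos 1, read 0 -> (D,0)->write 1,move L,goto A. Now: state=A, head=0, tape[-4..2]=0110010 (head:     ^)
Step 3: in state A at pos 0, read 0 -> (A,0)->write 0,move R,goto D. Now: state=D, head=1, tape[-4..2]=0110010 (head:      ^)
Step 4: in state D at pos 1, read 1 -> (D,1)->write 0,move R,goto C. Now: state=C, head=2, tape[-4..3]=01100000 (head:       ^)
Step 5: in state C at pos 2, read 0 -> (C,0)->write 1,move L,goto C. Now: state=C, head=1, tape[-4..3]=01100010 (head:      ^)
Step 6: in state C at pos 1, read 0 -> (C,0)->write 1,move L,goto C. Now: state=C, head=0, tape[-4..3]=01100110 (head:     ^)
Step 7: in state C at pos 0, read 0 -> (C,0)->write 1,move L,goto C. Now: state=C, head=-1, tape[-4..3]=01101110 (head:    ^)
Head positions at steps 0..7: starting at 0, distinct positions visited = {-1, 0, 1, 2} -> 4 position(s)

Answer: 4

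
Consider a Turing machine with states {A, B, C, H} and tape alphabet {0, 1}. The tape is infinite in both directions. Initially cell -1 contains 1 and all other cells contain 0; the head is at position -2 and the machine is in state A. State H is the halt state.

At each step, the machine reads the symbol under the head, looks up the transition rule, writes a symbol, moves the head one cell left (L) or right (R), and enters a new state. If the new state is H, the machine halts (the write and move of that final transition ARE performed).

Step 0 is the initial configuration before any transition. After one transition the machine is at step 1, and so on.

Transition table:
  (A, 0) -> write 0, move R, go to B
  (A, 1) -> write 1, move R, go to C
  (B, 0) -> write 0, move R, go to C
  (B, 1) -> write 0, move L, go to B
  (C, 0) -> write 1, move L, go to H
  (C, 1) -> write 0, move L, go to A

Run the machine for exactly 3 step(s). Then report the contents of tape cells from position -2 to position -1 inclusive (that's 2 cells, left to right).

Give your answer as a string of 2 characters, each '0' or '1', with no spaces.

Answer: 00

Derivation:
Step 1: in state A at pos -2, read 0 -> (A,0)->write 0,move R,goto B. Now: state=B, head=-1, tape[-3..0]=0010 (head:   ^)
Step 2: in state B at pos -1, read 1 -> (B,1)->write 0,move L,goto B. Now: state=B, head=-2, tape[-3..0]=0000 (head:  ^)
Step 3: in state B at pos -2, read 0 -> (B,0)->write 0,move R,goto C. Now: state=C, head=-1, tape[-3..0]=0000 (head:   ^)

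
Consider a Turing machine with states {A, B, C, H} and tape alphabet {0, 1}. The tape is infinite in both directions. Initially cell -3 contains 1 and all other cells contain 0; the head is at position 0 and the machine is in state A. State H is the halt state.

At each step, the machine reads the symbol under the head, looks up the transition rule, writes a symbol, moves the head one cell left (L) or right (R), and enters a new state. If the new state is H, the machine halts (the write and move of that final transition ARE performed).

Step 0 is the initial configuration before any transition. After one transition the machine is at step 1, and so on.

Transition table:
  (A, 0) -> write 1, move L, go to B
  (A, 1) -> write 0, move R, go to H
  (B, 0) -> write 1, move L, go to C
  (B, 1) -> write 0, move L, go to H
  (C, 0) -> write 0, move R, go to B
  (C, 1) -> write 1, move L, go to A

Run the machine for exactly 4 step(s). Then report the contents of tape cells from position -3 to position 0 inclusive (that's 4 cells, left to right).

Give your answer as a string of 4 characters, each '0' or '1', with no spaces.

Answer: 1001

Derivation:
Step 1: in state A at pos 0, read 0 -> (A,0)->write 1,move L,goto B. Now: state=B, head=-1, tape[-4..1]=010010 (head:    ^)
Step 2: in state B at pos -1, read 0 -> (B,0)->write 1,move L,goto C. Now: state=C, head=-2, tape[-4..1]=010110 (head:   ^)
Step 3: in state C at pos -2, read 0 -> (C,0)->write 0,move R,goto B. Now: state=B, head=-1, tape[-4..1]=010110 (head:    ^)
Step 4: in state B at pos -1, read 1 -> (B,1)->write 0,move L,goto H. Now: state=H, head=-2, tape[-4..1]=010010 (head:   ^)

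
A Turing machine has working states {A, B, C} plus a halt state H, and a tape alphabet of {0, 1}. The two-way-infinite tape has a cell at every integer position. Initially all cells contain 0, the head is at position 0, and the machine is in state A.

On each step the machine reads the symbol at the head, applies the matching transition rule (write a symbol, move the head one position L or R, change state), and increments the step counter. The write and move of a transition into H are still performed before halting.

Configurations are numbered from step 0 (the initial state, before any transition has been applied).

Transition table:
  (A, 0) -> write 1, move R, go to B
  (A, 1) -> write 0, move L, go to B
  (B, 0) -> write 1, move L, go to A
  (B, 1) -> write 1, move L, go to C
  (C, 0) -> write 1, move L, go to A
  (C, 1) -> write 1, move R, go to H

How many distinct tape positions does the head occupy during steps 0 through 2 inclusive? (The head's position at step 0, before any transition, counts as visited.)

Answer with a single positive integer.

Answer: 2

Derivation:
Step 1: in state A at pos 0, read 0 -> (A,0)->write 1,move R,goto B. Now: state=B, head=1, tape[-1..2]=0100 (head:   ^)
Step 2: in state B at pos 1, read 0 -> (B,0)->write 1,move L,goto A. Now: state=A, head=0, tape[-1..2]=0110 (head:  ^)
Head positions at steps 0..2: starting at 0, distinct positions visited = {0, 1} -> 2 position(s)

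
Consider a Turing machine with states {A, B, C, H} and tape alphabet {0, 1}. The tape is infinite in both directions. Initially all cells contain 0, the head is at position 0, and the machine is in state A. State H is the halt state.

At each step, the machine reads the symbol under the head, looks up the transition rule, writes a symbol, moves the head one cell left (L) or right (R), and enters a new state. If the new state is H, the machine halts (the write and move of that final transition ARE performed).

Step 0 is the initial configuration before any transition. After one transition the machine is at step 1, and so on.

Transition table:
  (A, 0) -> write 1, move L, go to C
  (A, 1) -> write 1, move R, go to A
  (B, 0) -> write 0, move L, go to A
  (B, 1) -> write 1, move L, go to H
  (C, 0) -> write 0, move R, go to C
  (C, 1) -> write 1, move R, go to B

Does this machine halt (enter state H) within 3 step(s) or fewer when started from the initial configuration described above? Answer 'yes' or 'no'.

Answer: no

Derivation:
Step 1: in state A at pos 0, read 0 -> (A,0)->write 1,move L,goto C. Now: state=C, head=-1, tape[-2..1]=0010 (head:  ^)
Step 2: in state C at pos -1, read 0 -> (C,0)->write 0,move R,goto C. Now: state=C, head=0, tape[-2..1]=0010 (head:   ^)
Step 3: in state C at pos 0, read 1 -> (C,1)->write 1,move R,goto B. Now: state=B, head=1, tape[-2..2]=00100 (head:    ^)
After 3 step(s): state = B (not H) -> not halted within 3 -> no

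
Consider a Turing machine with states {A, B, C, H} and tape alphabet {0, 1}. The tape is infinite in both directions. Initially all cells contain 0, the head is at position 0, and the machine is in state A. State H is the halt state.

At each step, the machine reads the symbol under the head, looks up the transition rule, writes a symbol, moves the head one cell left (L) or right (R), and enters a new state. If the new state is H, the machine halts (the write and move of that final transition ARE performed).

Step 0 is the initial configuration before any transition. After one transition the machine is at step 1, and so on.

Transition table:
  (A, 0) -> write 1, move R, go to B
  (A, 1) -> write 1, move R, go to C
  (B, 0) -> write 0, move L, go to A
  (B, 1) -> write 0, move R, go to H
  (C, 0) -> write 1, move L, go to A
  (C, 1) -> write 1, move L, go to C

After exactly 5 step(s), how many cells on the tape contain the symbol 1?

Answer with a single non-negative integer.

Step 1: in state A at pos 0, read 0 -> (A,0)->write 1,move R,goto B. Now: state=B, head=1, tape[-1..2]=0100 (head:   ^)
Step 2: in state B at pos 1, read 0 -> (B,0)->write 0,move L,goto A. Now: state=A, head=0, tape[-1..2]=0100 (head:  ^)
Step 3: in state A at pos 0, read 1 -> (A,1)->write 1,move R,goto C. Now: state=C, head=1, tape[-1..2]=0100 (head:   ^)
Step 4: in state C at pos 1, read 0 -> (C,0)->write 1,move L,goto A. Now: state=A, head=0, tape[-1..2]=0110 (head:  ^)
Step 5: in state A at pos 0, read 1 -> (A,1)->write 1,move R,goto C. Now: state=C, head=1, tape[-1..2]=0110 (head:   ^)
Cells containing 1 after step 5: {0, 1} -> 2 cell(s)

Answer: 2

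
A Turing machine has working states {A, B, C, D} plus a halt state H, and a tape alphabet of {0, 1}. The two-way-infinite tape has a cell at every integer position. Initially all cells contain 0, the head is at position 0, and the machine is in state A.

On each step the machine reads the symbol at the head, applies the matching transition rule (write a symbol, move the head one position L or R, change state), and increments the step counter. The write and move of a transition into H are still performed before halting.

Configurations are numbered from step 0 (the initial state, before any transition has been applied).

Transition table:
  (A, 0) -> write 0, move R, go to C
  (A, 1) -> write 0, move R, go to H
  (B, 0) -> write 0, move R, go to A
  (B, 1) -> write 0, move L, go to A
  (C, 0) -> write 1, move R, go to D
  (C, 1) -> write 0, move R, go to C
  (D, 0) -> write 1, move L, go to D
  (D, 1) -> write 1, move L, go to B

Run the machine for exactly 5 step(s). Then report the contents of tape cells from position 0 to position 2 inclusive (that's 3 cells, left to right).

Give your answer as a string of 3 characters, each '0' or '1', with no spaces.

Step 1: in state A at pos 0, read 0 -> (A,0)->write 0,move R,goto C. Now: state=C, head=1, tape[-1..2]=0000 (head:   ^)
Step 2: in state C at pos 1, read 0 -> (C,0)->write 1,move R,goto D. Now: state=D, head=2, tape[-1..3]=00100 (head:    ^)
Step 3: in state D at pos 2, read 0 -> (D,0)->write 1,move L,goto D. Now: state=D, head=1, tape[-1..3]=00110 (head:   ^)
Step 4: in state D at pos 1, read 1 -> (D,1)->write 1,move L,goto B. Now: state=B, head=0, tape[-1..3]=00110 (head:  ^)
Step 5: in state B at pos 0, read 0 -> (B,0)->write 0,move R,goto A. Now: state=A, head=1, tape[-1..3]=00110 (head:   ^)

Answer: 011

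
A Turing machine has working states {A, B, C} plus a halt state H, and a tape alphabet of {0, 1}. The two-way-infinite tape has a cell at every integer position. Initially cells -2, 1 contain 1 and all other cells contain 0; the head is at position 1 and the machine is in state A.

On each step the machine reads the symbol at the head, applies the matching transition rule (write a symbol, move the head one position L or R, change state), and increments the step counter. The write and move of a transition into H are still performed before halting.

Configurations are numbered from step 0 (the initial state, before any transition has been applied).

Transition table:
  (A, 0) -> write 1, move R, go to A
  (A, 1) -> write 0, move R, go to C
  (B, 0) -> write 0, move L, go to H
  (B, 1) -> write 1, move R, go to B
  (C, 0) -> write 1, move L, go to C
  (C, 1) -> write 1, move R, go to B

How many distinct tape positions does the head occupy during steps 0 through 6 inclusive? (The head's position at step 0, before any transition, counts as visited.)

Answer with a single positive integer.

Answer: 5

Derivation:
Step 1: in state A at pos 1, read 1 -> (A,1)->write 0,move R,goto C. Now: state=C, head=2, tape[-3..3]=0100000 (head:      ^)
Step 2: in state C at pos 2, read 0 -> (C,0)->write 1,move L,goto C. Now: state=C, head=1, tape[-3..3]=0100010 (head:     ^)
Step 3: in state C at pos 1, read 0 -> (C,0)->write 1,move L,goto C. Now: state=C, head=0, tape[-3..3]=0100110 (head:    ^)
Step 4: in state C at pos 0, read 0 -> (C,0)->write 1,move L,goto C. Now: state=C, head=-1, tape[-3..3]=0101110 (head:   ^)
Step 5: in state C at pos -1, read 0 -> (C,0)->write 1,move L,goto C. Now: state=C, head=-2, tape[-3..3]=0111110 (head:  ^)
Step 6: in state C at pos -2, read 1 -> (C,1)->write 1,move R,goto B. Now: state=B, head=-1, tape[-3..3]=0111110 (head:   ^)
Head positions at steps 0..6: starting at 1, distinct positions visited = {-2, -1, 0, 1, 2} -> 5 position(s)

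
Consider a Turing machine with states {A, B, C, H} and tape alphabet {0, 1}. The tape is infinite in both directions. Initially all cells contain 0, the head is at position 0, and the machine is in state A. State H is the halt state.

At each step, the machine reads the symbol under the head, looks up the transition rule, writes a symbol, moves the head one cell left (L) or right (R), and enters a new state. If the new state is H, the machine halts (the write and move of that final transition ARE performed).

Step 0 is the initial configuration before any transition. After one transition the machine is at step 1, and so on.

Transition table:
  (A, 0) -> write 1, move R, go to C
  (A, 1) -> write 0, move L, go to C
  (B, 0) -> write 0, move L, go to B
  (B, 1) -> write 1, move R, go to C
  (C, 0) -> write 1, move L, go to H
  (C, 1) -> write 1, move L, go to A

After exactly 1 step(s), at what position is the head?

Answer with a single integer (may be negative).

Answer: 1

Derivation:
Step 1: in state A at pos 0, read 0 -> (A,0)->write 1,move R,goto C. Now: state=C, head=1, tape[-1..2]=0100 (head:   ^)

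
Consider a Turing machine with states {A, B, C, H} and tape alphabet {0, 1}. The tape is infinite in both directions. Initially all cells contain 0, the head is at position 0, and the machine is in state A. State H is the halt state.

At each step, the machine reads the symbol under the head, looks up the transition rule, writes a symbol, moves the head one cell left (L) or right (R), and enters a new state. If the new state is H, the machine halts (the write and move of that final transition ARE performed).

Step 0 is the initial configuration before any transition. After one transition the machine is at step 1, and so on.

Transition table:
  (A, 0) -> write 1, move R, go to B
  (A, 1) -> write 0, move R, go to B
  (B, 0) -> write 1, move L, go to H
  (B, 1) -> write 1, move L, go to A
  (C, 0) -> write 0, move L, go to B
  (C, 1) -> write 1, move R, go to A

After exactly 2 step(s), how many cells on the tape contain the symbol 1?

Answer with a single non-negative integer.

Step 1: in state A at pos 0, read 0 -> (A,0)->write 1,move R,goto B. Now: state=B, head=1, tape[-1..2]=0100 (head:   ^)
Step 2: in state B at pos 1, read 0 -> (B,0)->write 1,move L,goto H. Now: state=H, head=0, tape[-1..2]=0110 (head:  ^)
Cells containing 1 after step 2: {0, 1} -> 2 cell(s)

Answer: 2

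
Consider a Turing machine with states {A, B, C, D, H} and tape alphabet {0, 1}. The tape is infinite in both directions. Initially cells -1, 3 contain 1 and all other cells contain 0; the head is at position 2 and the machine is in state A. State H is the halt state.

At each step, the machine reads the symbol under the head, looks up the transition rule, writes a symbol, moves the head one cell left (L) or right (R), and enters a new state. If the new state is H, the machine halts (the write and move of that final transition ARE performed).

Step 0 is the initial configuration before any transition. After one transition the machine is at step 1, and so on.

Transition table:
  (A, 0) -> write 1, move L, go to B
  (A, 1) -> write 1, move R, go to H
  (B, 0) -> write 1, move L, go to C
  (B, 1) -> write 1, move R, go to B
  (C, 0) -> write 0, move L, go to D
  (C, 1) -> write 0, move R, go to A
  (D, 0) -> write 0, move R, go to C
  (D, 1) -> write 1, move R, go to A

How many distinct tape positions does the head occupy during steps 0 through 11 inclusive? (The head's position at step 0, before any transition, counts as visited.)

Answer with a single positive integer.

Step 1: in state A at pos 2, read 0 -> (A,0)->write 1,move L,goto B. Now: state=B, head=1, tape[-2..4]=0100110 (head:    ^)
Step 2: in state B at pos 1, read 0 -> (B,0)->write 1,move L,goto C. Now: state=C, head=0, tape[-2..4]=0101110 (head:   ^)
Step 3: in state C at pos 0, read 0 -> (C,0)->write 0,move L,goto D. Now: state=D, head=-1, tape[-2..4]=0101110 (head:  ^)
Step 4: in state D at pos -1, read 1 -> (D,1)->write 1,move R,goto A. Now: state=A, head=0, tape[-2..4]=0101110 (head:   ^)
Step 5: in state A at pos 0, read 0 -> (A,0)->write 1,move L,goto B. Now: state=B, head=-1, tape[-2..4]=0111110 (head:  ^)
Step 6: in state B at pos -1, read 1 -> (B,1)->write 1,move R,goto B. Now: state=B, head=0, tape[-2..4]=0111110 (head:   ^)
Step 7: in state B at pos 0, read 1 -> (B,1)->write 1,move R,goto B. Now: state=B, head=1, tape[-2..4]=0111110 (head:    ^)
Step 8: in state B at pos 1, read 1 -> (B,1)->write 1,move R,goto B. Now: state=B, head=2, tape[-2..4]=0111110 (head:     ^)
Step 9: in state B at pos 2, read 1 -> (B,1)->write 1,move R,goto B. Now: state=B, head=3, tape[-2..4]=0111110 (head:      ^)
Step 10: in state B at pos 3, read 1 -> (B,1)->write 1,move R,goto B. Now: state=B, head=4, tape[-2..5]=01111100 (head:       ^)
Step 11: in state B at pos 4, read 0 -> (B,0)->write 1,move L,goto C. Now: state=C, head=3, tape[-2..5]=01111110 (head:      ^)
Head positions at steps 0..11: starting at 2, distinct positions visited = {-1, 0, 1, 2, 3, 4} -> 6 position(s)

Answer: 6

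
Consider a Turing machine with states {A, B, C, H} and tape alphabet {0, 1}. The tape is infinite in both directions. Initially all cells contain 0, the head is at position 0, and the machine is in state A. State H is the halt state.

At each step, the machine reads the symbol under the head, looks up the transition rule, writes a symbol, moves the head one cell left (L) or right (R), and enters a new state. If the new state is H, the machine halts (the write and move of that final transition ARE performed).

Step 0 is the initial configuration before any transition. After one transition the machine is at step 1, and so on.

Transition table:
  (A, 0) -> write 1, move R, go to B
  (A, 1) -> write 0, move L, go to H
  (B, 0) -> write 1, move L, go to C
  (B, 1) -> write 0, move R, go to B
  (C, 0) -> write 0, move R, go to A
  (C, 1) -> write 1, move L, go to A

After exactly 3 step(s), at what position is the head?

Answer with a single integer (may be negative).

Answer: -1

Derivation:
Step 1: in state A at pos 0, read 0 -> (A,0)->write 1,move R,goto B. Now: state=B, head=1, tape[-1..2]=0100 (head:   ^)
Step 2: in state B at pos 1, read 0 -> (B,0)->write 1,move L,goto C. Now: state=C, head=0, tape[-1..2]=0110 (head:  ^)
Step 3: in state C at pos 0, read 1 -> (C,1)->write 1,move L,goto A. Now: state=A, head=-1, tape[-2..2]=00110 (head:  ^)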